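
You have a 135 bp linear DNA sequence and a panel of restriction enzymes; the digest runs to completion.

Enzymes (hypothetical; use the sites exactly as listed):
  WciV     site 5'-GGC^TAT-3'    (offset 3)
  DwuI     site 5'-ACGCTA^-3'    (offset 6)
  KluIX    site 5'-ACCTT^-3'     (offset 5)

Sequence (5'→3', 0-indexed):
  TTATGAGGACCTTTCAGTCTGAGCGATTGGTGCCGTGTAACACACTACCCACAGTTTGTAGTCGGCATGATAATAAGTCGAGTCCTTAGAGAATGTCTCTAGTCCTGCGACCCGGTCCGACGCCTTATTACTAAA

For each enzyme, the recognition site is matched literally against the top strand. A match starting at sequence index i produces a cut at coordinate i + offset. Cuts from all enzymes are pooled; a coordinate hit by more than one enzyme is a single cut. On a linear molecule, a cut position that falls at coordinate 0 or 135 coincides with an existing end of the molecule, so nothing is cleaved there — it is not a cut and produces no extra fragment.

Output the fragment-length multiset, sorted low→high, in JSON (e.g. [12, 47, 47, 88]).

Scan for sites:
  WciV (GGCTAT, off=3): no sites
  DwuI (ACGCTA, off=6): no sites
  KluIX (ACCTT, off=5): starts [8] → cuts [13]

Pooled cuts: [13]

Fragment lengths:
  [0,13): 13 bp
  [13,135): 122 bp

[13,122]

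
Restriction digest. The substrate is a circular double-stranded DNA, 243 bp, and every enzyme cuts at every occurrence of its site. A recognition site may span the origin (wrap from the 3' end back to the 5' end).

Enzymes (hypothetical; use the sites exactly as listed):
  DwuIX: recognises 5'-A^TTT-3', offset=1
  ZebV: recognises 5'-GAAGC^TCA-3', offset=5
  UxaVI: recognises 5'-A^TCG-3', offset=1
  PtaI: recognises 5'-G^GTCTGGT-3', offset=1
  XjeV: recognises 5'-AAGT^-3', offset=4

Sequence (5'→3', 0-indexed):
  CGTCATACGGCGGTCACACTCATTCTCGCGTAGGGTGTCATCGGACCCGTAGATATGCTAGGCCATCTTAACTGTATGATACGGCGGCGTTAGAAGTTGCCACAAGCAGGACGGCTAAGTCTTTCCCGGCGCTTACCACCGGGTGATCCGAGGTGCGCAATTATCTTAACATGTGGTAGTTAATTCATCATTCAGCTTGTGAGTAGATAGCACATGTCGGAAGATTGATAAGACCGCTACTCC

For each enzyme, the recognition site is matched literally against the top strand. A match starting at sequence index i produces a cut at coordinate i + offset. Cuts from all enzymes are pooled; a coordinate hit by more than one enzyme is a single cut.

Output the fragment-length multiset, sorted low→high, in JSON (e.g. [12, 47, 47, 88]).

Scan for sites:
  DwuIX (ATTT, off=1): no sites
  ZebV (GAAGCTCA, off=5): no sites
  UxaVI (ATCG, off=1): starts [39] → cuts [40]
  PtaI (GGTCTGGT, off=1): no sites
  XjeV (AAGT, off=4): starts [93, 116] → cuts [97, 120]

Pooled cuts: [40, 97, 120]

Fragments:
  40→97: 57 bp
  97→120: 23 bp
  120→40 (wrap): 243-120+40 = 163 bp

[23,57,163]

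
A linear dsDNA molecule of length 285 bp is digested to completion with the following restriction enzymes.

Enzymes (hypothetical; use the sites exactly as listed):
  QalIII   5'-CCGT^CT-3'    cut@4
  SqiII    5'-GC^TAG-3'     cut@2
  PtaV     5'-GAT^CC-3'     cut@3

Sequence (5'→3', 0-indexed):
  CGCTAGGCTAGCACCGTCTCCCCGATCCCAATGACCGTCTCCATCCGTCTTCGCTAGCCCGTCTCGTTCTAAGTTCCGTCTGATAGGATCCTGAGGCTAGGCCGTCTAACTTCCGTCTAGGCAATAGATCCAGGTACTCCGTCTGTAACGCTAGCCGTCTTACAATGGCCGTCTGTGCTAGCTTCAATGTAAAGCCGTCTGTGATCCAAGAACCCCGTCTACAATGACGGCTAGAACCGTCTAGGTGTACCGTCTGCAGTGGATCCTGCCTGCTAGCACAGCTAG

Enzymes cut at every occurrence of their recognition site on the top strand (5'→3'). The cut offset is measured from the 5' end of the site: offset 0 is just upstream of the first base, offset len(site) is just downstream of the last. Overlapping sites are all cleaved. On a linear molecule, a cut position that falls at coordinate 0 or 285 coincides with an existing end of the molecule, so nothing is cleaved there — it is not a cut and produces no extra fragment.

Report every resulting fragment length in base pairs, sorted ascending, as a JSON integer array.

[3,3,5,6,6,7,7,8,8,8,9,9,9,9,9,9,10,10,11,11,12,13,13,13,13,13,14,17,20]

Site scan:
  QalIII CCGTCT/4: at [13, 34, 44, 58, 75, 101, 112, 138, 154, 168, 194, 214, 236, 249] ⇒ [17, 38, 48, 62, 79, 105, 116, 142, 158, 172, 198, 218, 240, 253]
  SqiII GCTAG/2: at [1, 6, 52, 95, 149, 176, 229, 271, 280] ⇒ [3, 8, 54, 97, 151, 178, 231, 273, 282]
  PtaV GATCC/3: at [23, 86, 126, 202, 261] ⇒ [26, 89, 129, 205, 264]

Pooled cuts: [3, 8, 17, 26, 38, 48, 54, 62, 79, 89, 97, 105, 116, 129, 142, 151, 158, 172, 178, 198, 205, 218, 231, 240, 253, 264, 273, 282]

Fragment lengths:
  [0,3): 3 bp
  [3,8): 5 bp
  [8,17): 9 bp
  [17,26): 9 bp
  [26,38): 12 bp
  [38,48): 10 bp
  [48,54): 6 bp
  [54,62): 8 bp
  [62,79): 17 bp
  [79,89): 10 bp
  [89,97): 8 bp
  [97,105): 8 bp
  [105,116): 11 bp
  [116,129): 13 bp
  [129,142): 13 bp
  [142,151): 9 bp
  [151,158): 7 bp
  [158,172): 14 bp
  [172,178): 6 bp
  [178,198): 20 bp
  [198,205): 7 bp
  [205,218): 13 bp
  [218,231): 13 bp
  [231,240): 9 bp
  [240,253): 13 bp
  [253,264): 11 bp
  [264,273): 9 bp
  [273,282): 9 bp
  [282,285): 3 bp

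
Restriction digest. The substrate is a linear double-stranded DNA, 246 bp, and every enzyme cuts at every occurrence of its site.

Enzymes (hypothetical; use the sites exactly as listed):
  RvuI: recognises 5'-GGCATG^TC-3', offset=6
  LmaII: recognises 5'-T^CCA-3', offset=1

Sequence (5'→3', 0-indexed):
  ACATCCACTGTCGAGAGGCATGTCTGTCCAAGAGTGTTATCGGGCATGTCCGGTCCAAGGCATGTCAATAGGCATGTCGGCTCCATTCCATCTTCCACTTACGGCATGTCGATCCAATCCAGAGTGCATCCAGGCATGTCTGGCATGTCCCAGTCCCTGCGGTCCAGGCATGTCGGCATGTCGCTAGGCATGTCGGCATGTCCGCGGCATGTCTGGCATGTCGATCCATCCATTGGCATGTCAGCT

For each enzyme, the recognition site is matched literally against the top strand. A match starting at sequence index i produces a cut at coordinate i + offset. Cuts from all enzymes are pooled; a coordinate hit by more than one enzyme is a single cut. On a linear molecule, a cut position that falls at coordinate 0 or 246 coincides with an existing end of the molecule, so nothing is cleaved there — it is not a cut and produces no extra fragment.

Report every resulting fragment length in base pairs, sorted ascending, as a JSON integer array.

Scan for sites:
  RvuI (GGCATGTC, off=6): starts [16, 42, 58, 70, 102, 132, 141, 166, 174, 186, 194, 205, 214, 234] → cuts [22, 48, 64, 76, 108, 138, 147, 172, 180, 192, 200, 211, 220, 240]
  LmaII (TCCA, off=1): starts [3, 26, 53, 81, 86, 93, 112, 117, 128, 162, 224, 228] → cuts [4, 27, 54, 82, 87, 94, 113, 118, 129, 163, 225, 229]

All cut coordinates (distinct, sorted): [4, 22, 27, 48, 54, 64, 76, 82, 87, 94, 108, 113, 118, 129, 138, 147, 163, 172, 180, 192, 200, 211, 220, 225, 229, 240]

Fragment lengths:
  [0,4): 4 bp
  [4,22): 18 bp
  [22,27): 5 bp
  [27,48): 21 bp
  [48,54): 6 bp
  [54,64): 10 bp
  [64,76): 12 bp
  [76,82): 6 bp
  [82,87): 5 bp
  [87,94): 7 bp
  [94,108): 14 bp
  [108,113): 5 bp
  [113,118): 5 bp
  [118,129): 11 bp
  [129,138): 9 bp
  [138,147): 9 bp
  [147,163): 16 bp
  [163,172): 9 bp
  [172,180): 8 bp
  [180,192): 12 bp
  [192,200): 8 bp
  [200,211): 11 bp
  [211,220): 9 bp
  [220,225): 5 bp
  [225,229): 4 bp
  [229,240): 11 bp
  [240,246): 6 bp

[4,4,5,5,5,5,5,6,6,6,7,8,8,9,9,9,9,10,11,11,11,12,12,14,16,18,21]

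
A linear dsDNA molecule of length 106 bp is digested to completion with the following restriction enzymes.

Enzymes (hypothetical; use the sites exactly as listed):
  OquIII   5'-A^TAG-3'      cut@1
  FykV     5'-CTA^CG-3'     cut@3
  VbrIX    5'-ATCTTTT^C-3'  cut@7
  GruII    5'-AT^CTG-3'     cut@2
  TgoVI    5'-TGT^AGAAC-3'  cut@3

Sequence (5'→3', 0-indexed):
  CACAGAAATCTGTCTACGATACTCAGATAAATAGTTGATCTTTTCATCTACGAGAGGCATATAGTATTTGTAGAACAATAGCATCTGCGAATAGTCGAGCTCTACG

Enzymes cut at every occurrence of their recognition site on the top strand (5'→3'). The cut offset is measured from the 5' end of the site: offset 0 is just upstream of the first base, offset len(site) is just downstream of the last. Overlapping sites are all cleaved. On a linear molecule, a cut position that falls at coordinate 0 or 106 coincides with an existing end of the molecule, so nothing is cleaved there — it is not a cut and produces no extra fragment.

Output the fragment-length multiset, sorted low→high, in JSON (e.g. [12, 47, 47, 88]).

Per-enzyme occurrences:
  OquIII ATAG/1: at [30, 60, 77, 90] ⇒ [31, 61, 78, 91]
  FykV CTACG/3: at [13, 47, 101] ⇒ [16, 50, 104]
  VbrIX ATCTTTTC/7: at [37] ⇒ [44]
  GruII ATCTG/2: at [7, 82] ⇒ [9, 84]
  TgoVI TGTAGAAC/3: at [68] ⇒ [71]

Pooled cuts: [9, 16, 31, 44, 50, 61, 71, 78, 84, 91, 104]

Fragments:
  [0,9): 9 bp
  [9,16): 7 bp
  [16,31): 15 bp
  [31,44): 13 bp
  [44,50): 6 bp
  [50,61): 11 bp
  [61,71): 10 bp
  [71,78): 7 bp
  [78,84): 6 bp
  [84,91): 7 bp
  [91,104): 13 bp
  [104,106): 2 bp

[2,6,6,7,7,7,9,10,11,13,13,15]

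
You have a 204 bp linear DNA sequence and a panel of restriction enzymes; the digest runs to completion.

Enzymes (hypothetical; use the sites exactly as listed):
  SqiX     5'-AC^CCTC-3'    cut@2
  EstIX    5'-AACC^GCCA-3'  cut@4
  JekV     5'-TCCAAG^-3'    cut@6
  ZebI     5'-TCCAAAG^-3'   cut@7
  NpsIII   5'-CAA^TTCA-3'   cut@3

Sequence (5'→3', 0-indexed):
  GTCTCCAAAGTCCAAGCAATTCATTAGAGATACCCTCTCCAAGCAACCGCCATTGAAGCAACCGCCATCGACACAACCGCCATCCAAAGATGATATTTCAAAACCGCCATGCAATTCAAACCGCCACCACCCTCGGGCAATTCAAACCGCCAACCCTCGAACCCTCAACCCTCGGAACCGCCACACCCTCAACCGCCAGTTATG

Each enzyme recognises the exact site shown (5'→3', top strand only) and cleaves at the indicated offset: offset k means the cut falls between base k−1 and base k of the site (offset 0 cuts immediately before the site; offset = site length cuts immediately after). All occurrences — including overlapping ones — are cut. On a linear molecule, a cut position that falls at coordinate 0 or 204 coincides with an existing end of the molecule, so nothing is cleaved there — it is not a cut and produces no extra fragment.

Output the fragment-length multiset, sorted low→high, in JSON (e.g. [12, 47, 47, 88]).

[3,5,6,6,7,7,8,8,8,8,8,9,10,10,10,10,10,11,14,15,15,16]

Scan for sites:
  SqiX (ACCCTC, off=2): starts [31, 128, 152, 160, 167, 184] → cuts [33, 130, 154, 162, 169, 186]
  EstIX (AACCGCCA, off=4): starts [44, 59, 74, 101, 118, 144, 175, 190] → cuts [48, 63, 78, 105, 122, 148, 179, 194]
  JekV (TCCAAG, off=6): starts [10, 37] → cuts [16, 43]
  ZebI (TCCAAAG, off=7): starts [3, 82] → cuts [10, 89]
  NpsIII (CAATTCA, off=3): starts [16, 111, 137] → cuts [19, 114, 140]

Pooled cuts: [10, 16, 19, 33, 43, 48, 63, 78, 89, 105, 114, 122, 130, 140, 148, 154, 162, 169, 179, 186, 194]

Fragments:
  [0,10): 10 bp
  [10,16): 6 bp
  [16,19): 3 bp
  [19,33): 14 bp
  [33,43): 10 bp
  [43,48): 5 bp
  [48,63): 15 bp
  [63,78): 15 bp
  [78,89): 11 bp
  [89,105): 16 bp
  [105,114): 9 bp
  [114,122): 8 bp
  [122,130): 8 bp
  [130,140): 10 bp
  [140,148): 8 bp
  [148,154): 6 bp
  [154,162): 8 bp
  [162,169): 7 bp
  [169,179): 10 bp
  [179,186): 7 bp
  [186,194): 8 bp
  [194,204): 10 bp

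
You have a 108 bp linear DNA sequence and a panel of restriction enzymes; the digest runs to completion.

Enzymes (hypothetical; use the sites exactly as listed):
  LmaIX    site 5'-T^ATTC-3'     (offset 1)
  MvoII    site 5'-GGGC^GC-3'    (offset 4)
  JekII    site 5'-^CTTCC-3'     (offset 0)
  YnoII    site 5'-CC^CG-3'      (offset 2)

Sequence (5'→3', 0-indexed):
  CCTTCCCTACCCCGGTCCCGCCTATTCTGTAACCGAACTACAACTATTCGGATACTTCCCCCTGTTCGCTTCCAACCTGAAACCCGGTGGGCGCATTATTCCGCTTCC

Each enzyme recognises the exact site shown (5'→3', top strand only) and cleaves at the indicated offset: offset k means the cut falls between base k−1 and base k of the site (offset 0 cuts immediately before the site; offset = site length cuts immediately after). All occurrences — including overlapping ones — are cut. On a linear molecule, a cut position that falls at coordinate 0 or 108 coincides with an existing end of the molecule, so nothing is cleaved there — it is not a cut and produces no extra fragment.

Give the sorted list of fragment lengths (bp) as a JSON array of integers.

Site scan:
  LmaIX (TATTC, off=1): starts [22, 44, 96] → cuts [23, 45, 97]
  MvoII (GGGCGC, off=4): starts [88] → cuts [92]
  JekII (CTTCC, off=0): starts [1, 54, 68, 103] → cuts [1, 54, 68, 103]
  YnoII (CCCG, off=2): starts [10, 16, 82] → cuts [12, 18, 84]

Pooled cuts: [1, 12, 18, 23, 45, 54, 68, 84, 92, 97, 103]

Fragments:
  [0,1): 1 bp
  [1,12): 11 bp
  [12,18): 6 bp
  [18,23): 5 bp
  [23,45): 22 bp
  [45,54): 9 bp
  [54,68): 14 bp
  [68,84): 16 bp
  [84,92): 8 bp
  [92,97): 5 bp
  [97,103): 6 bp
  [103,108): 5 bp

[1,5,5,5,6,6,8,9,11,14,16,22]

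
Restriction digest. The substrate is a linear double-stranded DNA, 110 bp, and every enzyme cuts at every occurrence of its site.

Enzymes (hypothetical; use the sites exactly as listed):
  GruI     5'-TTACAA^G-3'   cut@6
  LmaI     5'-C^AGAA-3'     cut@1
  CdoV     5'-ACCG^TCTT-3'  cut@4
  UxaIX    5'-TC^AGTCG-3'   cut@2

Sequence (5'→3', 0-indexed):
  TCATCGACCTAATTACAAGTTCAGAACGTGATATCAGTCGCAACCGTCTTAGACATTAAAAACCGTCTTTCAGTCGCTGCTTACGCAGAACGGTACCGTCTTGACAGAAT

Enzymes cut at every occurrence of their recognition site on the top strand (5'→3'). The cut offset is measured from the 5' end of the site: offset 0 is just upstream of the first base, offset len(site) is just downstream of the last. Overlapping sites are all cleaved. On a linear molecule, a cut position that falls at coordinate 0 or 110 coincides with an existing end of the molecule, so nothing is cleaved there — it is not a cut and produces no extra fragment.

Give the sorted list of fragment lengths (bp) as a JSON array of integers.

[4,5,6,7,11,12,13,15,18,19]

Site scan:
  GruI (TTACAAG, off=6): starts [12] → cuts [18]
  LmaI (CAGAA, off=1): starts [21, 85, 104] → cuts [22, 86, 105]
  CdoV (ACCGTCTT, off=4): starts [42, 61, 94] → cuts [46, 65, 98]
  UxaIX (TCAGTCG, off=2): starts [33, 69] → cuts [35, 71]

All cut coordinates (distinct, sorted): [18, 22, 35, 46, 65, 71, 86, 98, 105]

Fragment lengths:
  [0,18): 18 bp
  [18,22): 4 bp
  [22,35): 13 bp
  [35,46): 11 bp
  [46,65): 19 bp
  [65,71): 6 bp
  [71,86): 15 bp
  [86,98): 12 bp
  [98,105): 7 bp
  [105,110): 5 bp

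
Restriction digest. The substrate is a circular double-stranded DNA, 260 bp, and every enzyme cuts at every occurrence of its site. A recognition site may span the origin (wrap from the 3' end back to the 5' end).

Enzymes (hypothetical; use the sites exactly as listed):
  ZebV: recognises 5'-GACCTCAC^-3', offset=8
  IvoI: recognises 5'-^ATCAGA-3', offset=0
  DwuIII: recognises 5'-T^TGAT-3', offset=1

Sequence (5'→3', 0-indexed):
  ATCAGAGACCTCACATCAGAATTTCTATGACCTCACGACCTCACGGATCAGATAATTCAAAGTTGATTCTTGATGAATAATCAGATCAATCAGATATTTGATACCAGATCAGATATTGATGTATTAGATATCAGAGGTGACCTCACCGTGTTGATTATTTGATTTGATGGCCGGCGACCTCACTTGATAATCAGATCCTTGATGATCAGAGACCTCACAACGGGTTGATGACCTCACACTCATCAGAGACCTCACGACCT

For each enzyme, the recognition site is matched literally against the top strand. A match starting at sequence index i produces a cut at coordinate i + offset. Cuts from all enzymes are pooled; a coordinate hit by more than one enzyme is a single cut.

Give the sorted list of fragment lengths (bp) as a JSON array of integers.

[1,2,4,5,5,5,5,5,7,7,8,8,9,9,9,9,10,10,12,13,14,14,14,17,17,19,22]

Site scan:
  ZebV GACCTCAC/8: at [6, 28, 36, 138, 175, 210, 229, 247] ⇒ [14, 36, 44, 146, 183, 218, 237, 255]
  IvoI ATCAGA/0: at [0, 14, 46, 79, 88, 107, 129, 189, 204, 241] ⇒ [0, 14, 46, 79, 88, 107, 129, 189, 204, 241]
  DwuIII TTGAT/1: at [62, 69, 97, 115, 150, 158, 163, 183, 198, 224] ⇒ [63, 70, 98, 116, 151, 159, 164, 184, 199, 225]

Pooled cuts: [0, 14, 36, 44, 46, 63, 70, 79, 88, 98, 107, 116, 129, 146, 151, 159, 164, 183, 184, 189, 199, 204, 218, 225, 237, 241, 255]

Fragments:
  0→14: 14 bp
  14→36: 22 bp
  36→44: 8 bp
  44→46: 2 bp
  46→63: 17 bp
  63→70: 7 bp
  70→79: 9 bp
  79→88: 9 bp
  88→98: 10 bp
  98→107: 9 bp
  107→116: 9 bp
  116→129: 13 bp
  129→146: 17 bp
  146→151: 5 bp
  151→159: 8 bp
  159→164: 5 bp
  164→183: 19 bp
  183→184: 1 bp
  184→189: 5 bp
  189→199: 10 bp
  199→204: 5 bp
  204→218: 14 bp
  218→225: 7 bp
  225→237: 12 bp
  237→241: 4 bp
  241→255: 14 bp
  255→0 (wrap): 260-255+0 = 5 bp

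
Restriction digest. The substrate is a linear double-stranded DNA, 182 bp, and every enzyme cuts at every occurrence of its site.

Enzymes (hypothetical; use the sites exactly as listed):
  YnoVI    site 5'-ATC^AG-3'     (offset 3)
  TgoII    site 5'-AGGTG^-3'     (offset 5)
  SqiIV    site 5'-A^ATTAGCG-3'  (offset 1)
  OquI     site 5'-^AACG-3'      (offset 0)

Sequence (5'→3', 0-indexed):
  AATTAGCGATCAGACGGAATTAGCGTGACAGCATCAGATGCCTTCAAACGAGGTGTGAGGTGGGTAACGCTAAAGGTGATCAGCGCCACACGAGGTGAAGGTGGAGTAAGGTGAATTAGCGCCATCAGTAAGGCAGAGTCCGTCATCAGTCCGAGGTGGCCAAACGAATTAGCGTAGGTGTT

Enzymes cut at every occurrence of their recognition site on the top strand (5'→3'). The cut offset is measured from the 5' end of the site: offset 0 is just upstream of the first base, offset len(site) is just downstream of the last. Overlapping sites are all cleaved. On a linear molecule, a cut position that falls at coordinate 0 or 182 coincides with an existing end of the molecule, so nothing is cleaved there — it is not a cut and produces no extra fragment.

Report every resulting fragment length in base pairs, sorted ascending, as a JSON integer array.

[1,1,2,3,3,4,5,6,7,7,9,10,10,11,11,12,13,13,16,17,21]

Per-enzyme occurrences:
  YnoVI (ATCAG, off=3): starts [8, 32, 78, 123, 144] → cuts [11, 35, 81, 126, 147]
  TgoII (AGGTG, off=5): starts [50, 57, 73, 92, 98, 108, 153, 175] → cuts [55, 62, 78, 97, 103, 113, 158, 180]
  SqiIV (AATTAGCG, off=1): starts [0, 17, 113, 166] → cuts [1, 18, 114, 167]
  OquI (AACG, off=0): starts [46, 65, 162] → cuts [46, 65, 162]

Pooled cuts: [1, 11, 18, 35, 46, 55, 62, 65, 78, 81, 97, 103, 113, 114, 126, 147, 158, 162, 167, 180]

Fragment lengths:
  [0,1): 1 bp
  [1,11): 10 bp
  [11,18): 7 bp
  [18,35): 17 bp
  [35,46): 11 bp
  [46,55): 9 bp
  [55,62): 7 bp
  [62,65): 3 bp
  [65,78): 13 bp
  [78,81): 3 bp
  [81,97): 16 bp
  [97,103): 6 bp
  [103,113): 10 bp
  [113,114): 1 bp
  [114,126): 12 bp
  [126,147): 21 bp
  [147,158): 11 bp
  [158,162): 4 bp
  [162,167): 5 bp
  [167,180): 13 bp
  [180,182): 2 bp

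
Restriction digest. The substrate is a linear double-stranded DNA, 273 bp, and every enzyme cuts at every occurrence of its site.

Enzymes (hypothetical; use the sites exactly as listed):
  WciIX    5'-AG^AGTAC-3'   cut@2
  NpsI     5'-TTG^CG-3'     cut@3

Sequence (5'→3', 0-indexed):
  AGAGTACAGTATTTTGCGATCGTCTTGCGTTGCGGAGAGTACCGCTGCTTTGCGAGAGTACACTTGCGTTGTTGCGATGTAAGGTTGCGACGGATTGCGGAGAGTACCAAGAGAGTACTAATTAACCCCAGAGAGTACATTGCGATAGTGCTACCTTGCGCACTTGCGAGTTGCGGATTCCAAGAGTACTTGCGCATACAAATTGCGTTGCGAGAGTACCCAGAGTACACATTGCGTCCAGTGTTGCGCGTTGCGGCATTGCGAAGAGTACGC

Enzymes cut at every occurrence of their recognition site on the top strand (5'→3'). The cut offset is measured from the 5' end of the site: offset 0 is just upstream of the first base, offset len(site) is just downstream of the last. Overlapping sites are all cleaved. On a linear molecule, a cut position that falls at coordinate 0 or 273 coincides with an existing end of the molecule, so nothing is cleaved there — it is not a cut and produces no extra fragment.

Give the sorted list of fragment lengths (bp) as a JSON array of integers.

[2,4,4,5,5,5,5,5,7,7,7,8,8,8,8,9,9,10,10,11,11,11,11,12,13,13,14,15,16,20]

Per-enzyme occurrences:
  WciIX (AGAGTAC, off=2): starts [0, 35, 54, 100, 111, 131, 182, 212, 221, 264] → cuts [2, 37, 56, 102, 113, 133, 184, 214, 223, 266]
  NpsI (TTGCG, off=3): starts [13, 24, 29, 49, 63, 71, 84, 94, 139, 155, 163, 170, 189, 202, 207, 231, 243, 250, 258] → cuts [16, 27, 32, 52, 66, 74, 87, 97, 142, 158, 166, 173, 192, 205, 210, 234, 246, 253, 261]

Pooled cuts: [2, 16, 27, 32, 37, 52, 56, 66, 74, 87, 97, 102, 113, 133, 142, 158, 166, 173, 184, 192, 205, 210, 214, 223, 234, 246, 253, 261, 266]

Fragments:
  [0,2): 2 bp
  [2,16): 14 bp
  [16,27): 11 bp
  [27,32): 5 bp
  [32,37): 5 bp
  [37,52): 15 bp
  [52,56): 4 bp
  [56,66): 10 bp
  [66,74): 8 bp
  [74,87): 13 bp
  [87,97): 10 bp
  [97,102): 5 bp
  [102,113): 11 bp
  [113,133): 20 bp
  [133,142): 9 bp
  [142,158): 16 bp
  [158,166): 8 bp
  [166,173): 7 bp
  [173,184): 11 bp
  [184,192): 8 bp
  [192,205): 13 bp
  [205,210): 5 bp
  [210,214): 4 bp
  [214,223): 9 bp
  [223,234): 11 bp
  [234,246): 12 bp
  [246,253): 7 bp
  [253,261): 8 bp
  [261,266): 5 bp
  [266,273): 7 bp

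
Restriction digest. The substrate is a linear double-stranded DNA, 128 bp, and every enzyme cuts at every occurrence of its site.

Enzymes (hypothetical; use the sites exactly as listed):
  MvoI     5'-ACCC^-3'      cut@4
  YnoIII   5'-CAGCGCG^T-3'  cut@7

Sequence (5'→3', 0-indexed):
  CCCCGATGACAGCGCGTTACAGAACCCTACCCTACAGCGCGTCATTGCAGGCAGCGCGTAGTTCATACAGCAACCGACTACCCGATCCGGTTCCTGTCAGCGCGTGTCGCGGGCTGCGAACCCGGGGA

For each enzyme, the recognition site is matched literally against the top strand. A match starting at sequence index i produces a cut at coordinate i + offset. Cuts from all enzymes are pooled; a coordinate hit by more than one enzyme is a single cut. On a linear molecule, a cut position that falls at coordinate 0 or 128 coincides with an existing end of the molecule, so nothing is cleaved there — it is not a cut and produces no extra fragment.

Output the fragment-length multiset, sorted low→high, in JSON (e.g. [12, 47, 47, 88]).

Per-enzyme occurrences:
  MvoI ACCC/4: at [23, 28, 79, 119] ⇒ [27, 32, 83, 123]
  YnoIII CAGCGCGT/7: at [9, 34, 51, 97] ⇒ [16, 41, 58, 104]

All cut coordinates (distinct, sorted): [16, 27, 32, 41, 58, 83, 104, 123]

Fragments:
  [0,16): 16 bp
  [16,27): 11 bp
  [27,32): 5 bp
  [32,41): 9 bp
  [41,58): 17 bp
  [58,83): 25 bp
  [83,104): 21 bp
  [104,123): 19 bp
  [123,128): 5 bp

[5,5,9,11,16,17,19,21,25]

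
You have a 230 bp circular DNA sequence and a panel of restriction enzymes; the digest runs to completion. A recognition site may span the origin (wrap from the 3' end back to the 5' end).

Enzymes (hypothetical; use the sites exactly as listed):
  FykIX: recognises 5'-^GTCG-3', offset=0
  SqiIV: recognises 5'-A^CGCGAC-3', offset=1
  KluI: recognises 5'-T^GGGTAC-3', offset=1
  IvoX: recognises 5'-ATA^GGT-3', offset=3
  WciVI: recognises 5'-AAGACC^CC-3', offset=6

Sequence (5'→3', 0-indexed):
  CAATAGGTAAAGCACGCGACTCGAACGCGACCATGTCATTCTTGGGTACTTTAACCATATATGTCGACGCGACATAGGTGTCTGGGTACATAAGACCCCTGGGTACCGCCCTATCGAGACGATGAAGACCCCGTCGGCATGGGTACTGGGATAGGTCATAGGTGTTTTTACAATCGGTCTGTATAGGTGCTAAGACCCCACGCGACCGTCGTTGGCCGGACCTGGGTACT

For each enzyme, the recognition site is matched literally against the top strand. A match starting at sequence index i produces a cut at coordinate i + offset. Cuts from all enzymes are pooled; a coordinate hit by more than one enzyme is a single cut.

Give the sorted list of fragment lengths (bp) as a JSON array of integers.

[2,3,3,5,7,7,7,8,9,9,11,12,12,13,14,16,18,19,25,30]

Site scan:
  FykIX GTCG/0: at [62, 132, 207] ⇒ [62, 132, 207]
  SqiIV ACGCGAC/1: at [13, 24, 66, 199] ⇒ [14, 25, 67, 200]
  KluI TGGGTAC/1: at [42, 82, 99, 139, 222] ⇒ [43, 83, 100, 140, 223]
  IvoX ATAGGT/3: at [2, 73, 150, 157, 182] ⇒ [5, 76, 153, 160, 185]
  WciVI AAGACCCC/6: at [91, 124, 191] ⇒ [97, 130, 197]

Pooled cuts: [5, 14, 25, 43, 62, 67, 76, 83, 97, 100, 130, 132, 140, 153, 160, 185, 197, 200, 207, 223]

Fragments:
  5→14: 9 bp
  14→25: 11 bp
  25→43: 18 bp
  43→62: 19 bp
  62→67: 5 bp
  67→76: 9 bp
  76→83: 7 bp
  83→97: 14 bp
  97→100: 3 bp
  100→130: 30 bp
  130→132: 2 bp
  132→140: 8 bp
  140→153: 13 bp
  153→160: 7 bp
  160→185: 25 bp
  185→197: 12 bp
  197→200: 3 bp
  200→207: 7 bp
  207→223: 16 bp
  223→5 (wrap): 230-223+5 = 12 bp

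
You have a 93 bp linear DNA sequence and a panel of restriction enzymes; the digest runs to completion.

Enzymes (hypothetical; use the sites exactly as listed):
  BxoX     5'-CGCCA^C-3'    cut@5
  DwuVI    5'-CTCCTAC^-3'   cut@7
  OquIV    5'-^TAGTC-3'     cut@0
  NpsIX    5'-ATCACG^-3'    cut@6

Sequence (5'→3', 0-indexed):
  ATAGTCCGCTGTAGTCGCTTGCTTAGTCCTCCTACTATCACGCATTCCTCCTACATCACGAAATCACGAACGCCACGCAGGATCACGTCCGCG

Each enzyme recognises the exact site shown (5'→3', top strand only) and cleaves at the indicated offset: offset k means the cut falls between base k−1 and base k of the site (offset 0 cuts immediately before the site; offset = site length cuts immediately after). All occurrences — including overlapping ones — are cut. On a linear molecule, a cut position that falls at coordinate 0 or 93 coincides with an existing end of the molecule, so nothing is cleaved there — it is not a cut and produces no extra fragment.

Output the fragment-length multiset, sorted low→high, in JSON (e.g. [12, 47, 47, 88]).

[1,6,6,7,7,8,10,12,12,12,12]

Scan for sites:
  BxoX CGCCAC/5: at [70] ⇒ [75]
  DwuVI CTCCTAC/7: at [28, 47] ⇒ [35, 54]
  OquIV TAGTC/0: at [1, 11, 23] ⇒ [1, 11, 23]
  NpsIX ATCACG/6: at [36, 54, 62, 81] ⇒ [42, 60, 68, 87]

Pooled cuts: [1, 11, 23, 35, 42, 54, 60, 68, 75, 87]

Fragments:
  [0,1): 1 bp
  [1,11): 10 bp
  [11,23): 12 bp
  [23,35): 12 bp
  [35,42): 7 bp
  [42,54): 12 bp
  [54,60): 6 bp
  [60,68): 8 bp
  [68,75): 7 bp
  [75,87): 12 bp
  [87,93): 6 bp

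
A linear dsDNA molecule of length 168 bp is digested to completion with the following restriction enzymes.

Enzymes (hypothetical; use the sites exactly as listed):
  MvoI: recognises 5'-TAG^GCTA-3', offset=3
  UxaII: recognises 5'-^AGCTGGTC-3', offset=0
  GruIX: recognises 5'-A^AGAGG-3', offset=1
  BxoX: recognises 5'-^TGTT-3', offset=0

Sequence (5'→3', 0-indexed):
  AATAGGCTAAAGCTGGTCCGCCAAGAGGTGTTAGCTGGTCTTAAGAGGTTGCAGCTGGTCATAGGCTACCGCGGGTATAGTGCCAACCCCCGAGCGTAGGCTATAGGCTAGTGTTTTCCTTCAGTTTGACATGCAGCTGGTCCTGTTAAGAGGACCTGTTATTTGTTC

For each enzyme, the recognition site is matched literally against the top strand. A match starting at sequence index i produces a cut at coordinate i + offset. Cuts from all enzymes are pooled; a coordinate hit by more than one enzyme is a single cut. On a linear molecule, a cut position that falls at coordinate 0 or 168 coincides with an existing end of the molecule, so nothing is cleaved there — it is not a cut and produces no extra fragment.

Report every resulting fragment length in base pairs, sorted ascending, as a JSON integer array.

Scan for sites:
  MvoI (TAGGCTA, off=3): starts [2, 61, 96, 103] → cuts [5, 64, 99, 106]
  UxaII (AGCTGGTC, off=0): starts [10, 32, 52, 134] → cuts [10, 32, 52, 134]
  GruIX (AAGAGG, off=1): starts [22, 42, 147] → cuts [23, 43, 148]
  BxoX (TGTT, off=0): starts [28, 111, 143, 156, 163] → cuts [28, 111, 143, 156, 163]

All cut coordinates (distinct, sorted): [5, 10, 23, 28, 32, 43, 52, 64, 99, 106, 111, 134, 143, 148, 156, 163]

Fragment lengths:
  [0,5): 5 bp
  [5,10): 5 bp
  [10,23): 13 bp
  [23,28): 5 bp
  [28,32): 4 bp
  [32,43): 11 bp
  [43,52): 9 bp
  [52,64): 12 bp
  [64,99): 35 bp
  [99,106): 7 bp
  [106,111): 5 bp
  [111,134): 23 bp
  [134,143): 9 bp
  [143,148): 5 bp
  [148,156): 8 bp
  [156,163): 7 bp
  [163,168): 5 bp

[4,5,5,5,5,5,5,7,7,8,9,9,11,12,13,23,35]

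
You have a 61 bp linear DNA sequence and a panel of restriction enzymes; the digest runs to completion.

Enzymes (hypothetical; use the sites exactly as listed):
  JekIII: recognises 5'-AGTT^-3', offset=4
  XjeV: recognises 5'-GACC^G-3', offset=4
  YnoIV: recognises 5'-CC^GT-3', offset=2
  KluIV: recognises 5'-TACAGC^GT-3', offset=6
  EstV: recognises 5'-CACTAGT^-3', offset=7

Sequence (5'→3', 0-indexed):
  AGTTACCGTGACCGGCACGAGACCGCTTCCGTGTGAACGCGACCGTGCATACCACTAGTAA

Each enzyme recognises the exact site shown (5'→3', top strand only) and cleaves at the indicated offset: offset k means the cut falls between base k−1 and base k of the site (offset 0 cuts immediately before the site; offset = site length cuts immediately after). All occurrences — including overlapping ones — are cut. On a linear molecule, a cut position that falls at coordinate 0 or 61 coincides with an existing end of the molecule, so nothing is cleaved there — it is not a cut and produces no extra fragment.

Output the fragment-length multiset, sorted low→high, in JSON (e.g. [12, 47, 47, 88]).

Scan for sites:
  JekIII AGTT/4: at [0] ⇒ [4]
  XjeV GACCG/4: at [9, 20, 40] ⇒ [13, 24, 44]
  YnoIV CCGT/2: at [5, 28, 42] ⇒ [7, 30, 44]
  KluIV (TACAGCGT, off=6): no sites
  EstV CACTAGT/7: at [52] ⇒ [59]

All cut coordinates (distinct, sorted): [4, 7, 13, 24, 30, 44, 59]

Fragment lengths:
  [0,4): 4 bp
  [4,7): 3 bp
  [7,13): 6 bp
  [13,24): 11 bp
  [24,30): 6 bp
  [30,44): 14 bp
  [44,59): 15 bp
  [59,61): 2 bp

[2,3,4,6,6,11,14,15]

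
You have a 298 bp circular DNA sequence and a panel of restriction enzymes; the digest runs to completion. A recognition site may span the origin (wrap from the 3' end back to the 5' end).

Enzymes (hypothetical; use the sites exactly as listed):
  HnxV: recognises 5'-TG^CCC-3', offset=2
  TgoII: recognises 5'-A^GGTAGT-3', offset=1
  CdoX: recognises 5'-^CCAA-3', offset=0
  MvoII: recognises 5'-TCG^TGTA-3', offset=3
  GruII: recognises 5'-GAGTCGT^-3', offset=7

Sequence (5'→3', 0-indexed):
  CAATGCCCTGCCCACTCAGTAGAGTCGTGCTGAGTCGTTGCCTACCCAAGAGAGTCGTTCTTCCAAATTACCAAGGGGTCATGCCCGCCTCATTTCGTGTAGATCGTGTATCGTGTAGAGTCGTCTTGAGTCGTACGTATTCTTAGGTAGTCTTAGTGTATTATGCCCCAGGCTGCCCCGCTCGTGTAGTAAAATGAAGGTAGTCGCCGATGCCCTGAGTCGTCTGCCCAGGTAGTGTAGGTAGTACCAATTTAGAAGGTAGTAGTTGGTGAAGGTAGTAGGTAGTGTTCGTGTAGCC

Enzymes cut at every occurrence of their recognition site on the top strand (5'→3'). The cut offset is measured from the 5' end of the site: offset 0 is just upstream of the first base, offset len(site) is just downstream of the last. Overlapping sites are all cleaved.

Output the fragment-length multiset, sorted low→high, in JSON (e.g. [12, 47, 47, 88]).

[3,4,4,5,6,6,7,7,7,7,8,9,9,9,10,10,10,11,11,11,11,11,13,13,14,14,14,16,18,20]

Per-enzyme occurrences:
  HnxV TGCCC/2: at [3, 8, 81, 163, 173, 210, 224] ⇒ [5, 10, 83, 165, 175, 212, 226]
  TgoII AGGTAGT/1: at [144, 197, 229, 238, 256, 272, 279] ⇒ [145, 198, 230, 239, 257, 273, 280]
  CdoX CCAA/0: at [45, 62, 70, 246, 297] ⇒ [45, 62, 70, 246, 297]
  MvoII TCGTGTA/3: at [94, 103, 110, 181, 288] ⇒ [97, 106, 113, 184, 291]
  GruII GAGTCGT/7: at [21, 31, 51, 117, 127, 216] ⇒ [28, 38, 58, 124, 134, 223]

Pooled cuts: [5, 10, 28, 38, 45, 58, 62, 70, 83, 97, 106, 113, 124, 134, 145, 165, 175, 184, 198, 212, 223, 226, 230, 239, 246, 257, 273, 280, 291, 297]

Fragment lengths:
  5→10: 5 bp
  10→28: 18 bp
  28→38: 10 bp
  38→45: 7 bp
  45→58: 13 bp
  58→62: 4 bp
  62→70: 8 bp
  70→83: 13 bp
  83→97: 14 bp
  97→106: 9 bp
  106→113: 7 bp
  113→124: 11 bp
  124→134: 10 bp
  134→145: 11 bp
  145→165: 20 bp
  165→175: 10 bp
  175→184: 9 bp
  184→198: 14 bp
  198→212: 14 bp
  212→223: 11 bp
  223→226: 3 bp
  226→230: 4 bp
  230→239: 9 bp
  239→246: 7 bp
  246→257: 11 bp
  257→273: 16 bp
  273→280: 7 bp
  280→291: 11 bp
  291→297: 6 bp
  297→5 (wrap): 298-297+5 = 6 bp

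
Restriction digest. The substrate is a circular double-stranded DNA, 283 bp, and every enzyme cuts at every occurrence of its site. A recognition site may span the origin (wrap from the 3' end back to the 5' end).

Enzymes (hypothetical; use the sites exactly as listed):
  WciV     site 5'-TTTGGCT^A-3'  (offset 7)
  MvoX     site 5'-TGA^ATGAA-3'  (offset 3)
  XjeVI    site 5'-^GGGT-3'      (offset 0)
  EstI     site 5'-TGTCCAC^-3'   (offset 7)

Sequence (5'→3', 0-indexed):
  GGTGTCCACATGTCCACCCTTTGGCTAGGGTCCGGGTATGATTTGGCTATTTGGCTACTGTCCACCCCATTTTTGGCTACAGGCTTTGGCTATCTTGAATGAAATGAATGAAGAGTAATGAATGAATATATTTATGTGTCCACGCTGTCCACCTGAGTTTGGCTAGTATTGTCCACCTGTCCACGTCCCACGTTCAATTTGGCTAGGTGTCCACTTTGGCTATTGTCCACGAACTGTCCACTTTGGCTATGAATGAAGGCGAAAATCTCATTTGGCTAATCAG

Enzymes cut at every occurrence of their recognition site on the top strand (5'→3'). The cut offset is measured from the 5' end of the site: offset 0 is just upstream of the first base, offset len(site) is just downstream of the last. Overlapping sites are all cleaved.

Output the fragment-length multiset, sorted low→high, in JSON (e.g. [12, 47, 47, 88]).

Site scan:
  WciV TTTGGCTA/7: at [19, 41, 49, 71, 84, 157, 197, 214, 241, 270] ⇒ [26, 48, 56, 78, 91, 164, 204, 221, 248, 277]
  MvoX TGAATGAA/3: at [95, 104, 118, 249] ⇒ [98, 107, 121, 252]
  XjeVI GGGT/0: at [27, 33, 282] ⇒ [27, 33, 282]
  EstI TGTCCAC/7: at [2, 10, 58, 136, 145, 169, 177, 207, 223, 234] ⇒ [9, 17, 65, 143, 152, 176, 184, 214, 230, 241]

All cut coordinates (distinct, sorted): [9, 17, 26, 27, 33, 48, 56, 65, 78, 91, 98, 107, 121, 143, 152, 164, 176, 184, 204, 214, 221, 230, 241, 248, 252, 277, 282]

Fragment lengths:
  9→17: 8 bp
  17→26: 9 bp
  26→27: 1 bp
  27→33: 6 bp
  33→48: 15 bp
  48→56: 8 bp
  56→65: 9 bp
  65→78: 13 bp
  78→91: 13 bp
  91→98: 7 bp
  98→107: 9 bp
  107→121: 14 bp
  121→143: 22 bp
  143→152: 9 bp
  152→164: 12 bp
  164→176: 12 bp
  176→184: 8 bp
  184→204: 20 bp
  204→214: 10 bp
  214→221: 7 bp
  221→230: 9 bp
  230→241: 11 bp
  241→248: 7 bp
  248→252: 4 bp
  252→277: 25 bp
  277→282: 5 bp
  282→9 (wrap): 283-282+9 = 10 bp

[1,4,5,6,7,7,7,8,8,8,9,9,9,9,9,10,10,11,12,12,13,13,14,15,20,22,25]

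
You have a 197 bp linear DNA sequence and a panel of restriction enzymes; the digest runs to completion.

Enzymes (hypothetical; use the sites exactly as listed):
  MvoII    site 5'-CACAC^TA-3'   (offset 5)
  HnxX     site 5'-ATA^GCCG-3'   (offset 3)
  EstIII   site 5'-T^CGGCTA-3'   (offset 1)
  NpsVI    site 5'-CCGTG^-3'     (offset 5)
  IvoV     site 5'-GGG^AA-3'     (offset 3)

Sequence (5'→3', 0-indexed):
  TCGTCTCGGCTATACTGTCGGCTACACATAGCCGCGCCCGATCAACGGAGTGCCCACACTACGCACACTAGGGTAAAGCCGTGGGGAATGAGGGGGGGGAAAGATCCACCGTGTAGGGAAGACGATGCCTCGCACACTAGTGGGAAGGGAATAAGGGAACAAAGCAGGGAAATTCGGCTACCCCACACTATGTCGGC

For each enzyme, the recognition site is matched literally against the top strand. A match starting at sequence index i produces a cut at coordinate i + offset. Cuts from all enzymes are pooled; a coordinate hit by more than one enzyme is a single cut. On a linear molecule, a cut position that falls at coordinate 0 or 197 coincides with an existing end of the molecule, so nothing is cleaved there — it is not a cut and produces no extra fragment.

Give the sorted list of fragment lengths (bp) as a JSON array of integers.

Per-enzyme occurrences:
  MvoII CACACTA/5: at [54, 63, 132, 183] ⇒ [59, 68, 137, 188]
  HnxX ATAGCCG/3: at [27] ⇒ [30]
  EstIII TCGGCTA/1: at [5, 17, 173] ⇒ [6, 18, 174]
  NpsVI CCGTG/5: at [78, 108] ⇒ [83, 113]
  IvoV GGGAA/3: at [83, 96, 115, 141, 146, 154, 166] ⇒ [86, 99, 118, 144, 149, 157, 169]

All cut coordinates (distinct, sorted): [6, 18, 30, 59, 68, 83, 86, 99, 113, 118, 137, 144, 149, 157, 169, 174, 188]

Fragments:
  [0,6): 6 bp
  [6,18): 12 bp
  [18,30): 12 bp
  [30,59): 29 bp
  [59,68): 9 bp
  [68,83): 15 bp
  [83,86): 3 bp
  [86,99): 13 bp
  [99,113): 14 bp
  [113,118): 5 bp
  [118,137): 19 bp
  [137,144): 7 bp
  [144,149): 5 bp
  [149,157): 8 bp
  [157,169): 12 bp
  [169,174): 5 bp
  [174,188): 14 bp
  [188,197): 9 bp

[3,5,5,5,6,7,8,9,9,12,12,12,13,14,14,15,19,29]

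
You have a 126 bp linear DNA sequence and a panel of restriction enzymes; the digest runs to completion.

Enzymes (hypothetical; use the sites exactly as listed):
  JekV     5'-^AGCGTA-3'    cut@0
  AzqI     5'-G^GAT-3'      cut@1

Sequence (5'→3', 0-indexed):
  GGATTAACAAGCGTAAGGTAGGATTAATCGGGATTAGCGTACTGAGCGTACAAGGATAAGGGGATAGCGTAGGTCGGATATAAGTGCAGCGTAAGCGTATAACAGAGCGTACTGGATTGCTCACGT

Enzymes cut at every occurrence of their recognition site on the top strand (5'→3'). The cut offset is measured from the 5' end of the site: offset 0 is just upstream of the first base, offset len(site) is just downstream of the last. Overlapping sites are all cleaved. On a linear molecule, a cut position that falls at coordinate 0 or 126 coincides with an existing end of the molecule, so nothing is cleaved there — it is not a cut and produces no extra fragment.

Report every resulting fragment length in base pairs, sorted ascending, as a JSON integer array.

[1,3,4,6,8,8,9,9,10,10,11,11,12,12,12]

Scan for sites:
  JekV (AGCGTA, off=0): starts [9, 35, 44, 65, 87, 93, 105] → cuts [9, 35, 44, 65, 87, 93, 105]
  AzqI (GGAT, off=1): starts [0, 20, 30, 53, 61, 75, 113] → cuts [1, 21, 31, 54, 62, 76, 114]

All cut coordinates (distinct, sorted): [1, 9, 21, 31, 35, 44, 54, 62, 65, 76, 87, 93, 105, 114]

Fragment lengths:
  [0,1): 1 bp
  [1,9): 8 bp
  [9,21): 12 bp
  [21,31): 10 bp
  [31,35): 4 bp
  [35,44): 9 bp
  [44,54): 10 bp
  [54,62): 8 bp
  [62,65): 3 bp
  [65,76): 11 bp
  [76,87): 11 bp
  [87,93): 6 bp
  [93,105): 12 bp
  [105,114): 9 bp
  [114,126): 12 bp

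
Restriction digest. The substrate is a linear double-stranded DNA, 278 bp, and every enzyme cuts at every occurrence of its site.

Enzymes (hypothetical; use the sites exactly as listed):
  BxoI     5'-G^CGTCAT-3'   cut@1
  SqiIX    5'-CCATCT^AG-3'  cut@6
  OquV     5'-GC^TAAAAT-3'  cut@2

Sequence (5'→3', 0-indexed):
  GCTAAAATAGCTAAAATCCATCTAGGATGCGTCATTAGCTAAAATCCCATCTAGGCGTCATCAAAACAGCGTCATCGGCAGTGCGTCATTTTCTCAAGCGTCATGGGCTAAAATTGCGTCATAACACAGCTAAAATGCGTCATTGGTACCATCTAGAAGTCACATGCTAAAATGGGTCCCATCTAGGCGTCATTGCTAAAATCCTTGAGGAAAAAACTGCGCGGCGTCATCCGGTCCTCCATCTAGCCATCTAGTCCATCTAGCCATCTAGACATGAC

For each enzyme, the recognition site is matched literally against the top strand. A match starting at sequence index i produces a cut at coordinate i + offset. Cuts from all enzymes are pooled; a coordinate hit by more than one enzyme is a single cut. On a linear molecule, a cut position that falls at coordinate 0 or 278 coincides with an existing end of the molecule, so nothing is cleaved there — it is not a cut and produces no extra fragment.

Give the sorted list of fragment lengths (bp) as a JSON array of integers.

Scan for sites:
  BxoI (GCGTCAT, off=1): starts [28, 54, 68, 82, 97, 115, 136, 186, 223] → cuts [29, 55, 69, 83, 98, 116, 137, 187, 224]
  SqiIX (CCATCTAG, off=6): starts [17, 46, 148, 178, 238, 246, 255, 263] → cuts [23, 52, 154, 184, 244, 252, 261, 269]
  OquV (GCTAAAAT, off=2): starts [0, 9, 37, 106, 128, 165, 194] → cuts [2, 11, 39, 108, 130, 167, 196]

Pooled cuts: [2, 11, 23, 29, 39, 52, 55, 69, 83, 98, 108, 116, 130, 137, 154, 167, 184, 187, 196, 224, 244, 252, 261, 269]

Fragment lengths:
  [0,2): 2 bp
  [2,11): 9 bp
  [11,23): 12 bp
  [23,29): 6 bp
  [29,39): 10 bp
  [39,52): 13 bp
  [52,55): 3 bp
  [55,69): 14 bp
  [69,83): 14 bp
  [83,98): 15 bp
  [98,108): 10 bp
  [108,116): 8 bp
  [116,130): 14 bp
  [130,137): 7 bp
  [137,154): 17 bp
  [154,167): 13 bp
  [167,184): 17 bp
  [184,187): 3 bp
  [187,196): 9 bp
  [196,224): 28 bp
  [224,244): 20 bp
  [244,252): 8 bp
  [252,261): 9 bp
  [261,269): 8 bp
  [269,278): 9 bp

[2,3,3,6,7,8,8,8,9,9,9,9,10,10,12,13,13,14,14,14,15,17,17,20,28]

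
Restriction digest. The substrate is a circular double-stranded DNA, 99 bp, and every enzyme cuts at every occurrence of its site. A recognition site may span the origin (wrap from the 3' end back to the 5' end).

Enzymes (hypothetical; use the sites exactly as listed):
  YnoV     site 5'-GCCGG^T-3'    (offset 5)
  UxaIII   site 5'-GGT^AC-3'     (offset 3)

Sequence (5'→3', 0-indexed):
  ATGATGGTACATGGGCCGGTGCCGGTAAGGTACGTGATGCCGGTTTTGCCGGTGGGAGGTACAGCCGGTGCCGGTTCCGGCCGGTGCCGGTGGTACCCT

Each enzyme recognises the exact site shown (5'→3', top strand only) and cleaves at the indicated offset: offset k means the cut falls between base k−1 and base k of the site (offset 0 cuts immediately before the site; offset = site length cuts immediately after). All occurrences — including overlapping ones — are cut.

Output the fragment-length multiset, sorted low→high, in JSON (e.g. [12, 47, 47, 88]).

Scan for sites:
  YnoV GCCGGT/5: at [14, 20, 38, 47, 63, 69, 79, 85] ⇒ [19, 25, 43, 52, 68, 74, 84, 90]
  UxaIII GGTAC/3: at [5, 28, 57, 91] ⇒ [8, 31, 60, 94]

All cut coordinates (distinct, sorted): [8, 19, 25, 31, 43, 52, 60, 68, 74, 84, 90, 94]

Fragment lengths:
  8→19: 11 bp
  19→25: 6 bp
  25→31: 6 bp
  31→43: 12 bp
  43→52: 9 bp
  52→60: 8 bp
  60→68: 8 bp
  68→74: 6 bp
  74→84: 10 bp
  84→90: 6 bp
  90→94: 4 bp
  94→8 (wrap): 99-94+8 = 13 bp

[4,6,6,6,6,8,8,9,10,11,12,13]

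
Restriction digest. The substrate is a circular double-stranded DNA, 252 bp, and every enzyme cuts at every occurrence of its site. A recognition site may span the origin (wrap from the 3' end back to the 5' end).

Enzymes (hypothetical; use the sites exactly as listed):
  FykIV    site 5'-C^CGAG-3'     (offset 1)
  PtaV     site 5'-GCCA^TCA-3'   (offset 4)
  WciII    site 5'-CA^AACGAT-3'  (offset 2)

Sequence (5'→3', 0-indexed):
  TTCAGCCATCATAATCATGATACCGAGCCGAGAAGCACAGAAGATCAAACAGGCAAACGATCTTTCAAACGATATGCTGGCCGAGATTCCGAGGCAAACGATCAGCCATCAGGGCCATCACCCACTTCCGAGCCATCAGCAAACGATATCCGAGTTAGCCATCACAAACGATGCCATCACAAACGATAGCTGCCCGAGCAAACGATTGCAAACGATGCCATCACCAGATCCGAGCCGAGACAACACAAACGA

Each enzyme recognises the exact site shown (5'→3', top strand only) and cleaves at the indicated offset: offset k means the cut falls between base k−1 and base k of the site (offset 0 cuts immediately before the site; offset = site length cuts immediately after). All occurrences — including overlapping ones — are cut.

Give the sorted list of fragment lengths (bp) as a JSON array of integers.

[5,5,5,5,6,6,7,7,8,9,9,10,10,10,10,11,11,12,12,12,13,13,14,15,27]

Per-enzyme occurrences:
  FykIV CCGAG/1: at [22, 27, 80, 88, 127, 149, 193, 229, 234] ⇒ [23, 28, 81, 89, 128, 150, 194, 230, 235]
  PtaV GCCATCA/4: at [4, 104, 113, 131, 157, 172, 216] ⇒ [8, 108, 117, 135, 161, 176, 220]
  WciII CAAACGAT/2: at [53, 65, 94, 139, 164, 179, 198, 208, 245] ⇒ [55, 67, 96, 141, 166, 181, 200, 210, 247]

All cut coordinates (distinct, sorted): [8, 23, 28, 55, 67, 81, 89, 96, 108, 117, 128, 135, 141, 150, 161, 166, 176, 181, 194, 200, 210, 220, 230, 235, 247]

Fragment lengths:
  8→23: 15 bp
  23→28: 5 bp
  28→55: 27 bp
  55→67: 12 bp
  67→81: 14 bp
  81→89: 8 bp
  89→96: 7 bp
  96→108: 12 bp
  108→117: 9 bp
  117→128: 11 bp
  128→135: 7 bp
  135→141: 6 bp
  141→150: 9 bp
  150→161: 11 bp
  161→166: 5 bp
  166→176: 10 bp
  176→181: 5 bp
  181→194: 13 bp
  194→200: 6 bp
  200→210: 10 bp
  210→220: 10 bp
  220→230: 10 bp
  230→235: 5 bp
  235→247: 12 bp
  247→8 (wrap): 252-247+8 = 13 bp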